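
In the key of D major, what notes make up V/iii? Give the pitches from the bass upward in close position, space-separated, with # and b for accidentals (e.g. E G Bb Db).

The slash means an applied dominant: we want the dominant of iii. In D major, iii is F# minor, and its dominant is built on C#.
Building a major triad on C# gives C#-E#-G#.

C# E# G#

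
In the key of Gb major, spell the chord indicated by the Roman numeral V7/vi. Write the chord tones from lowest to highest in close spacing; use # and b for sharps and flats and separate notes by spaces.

Bb D F Ab

V7/vi is a secondary dominant — the dominant seventh of vi. vi in Gb major is Eb, so the applied chord's root is Bb, a perfect fifth above.
Building a dominant seventh chord on Bb gives Bb-D-F-Ab.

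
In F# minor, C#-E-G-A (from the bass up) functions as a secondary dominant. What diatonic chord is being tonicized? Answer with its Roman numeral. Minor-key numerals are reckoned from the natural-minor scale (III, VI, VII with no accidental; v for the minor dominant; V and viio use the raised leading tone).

VI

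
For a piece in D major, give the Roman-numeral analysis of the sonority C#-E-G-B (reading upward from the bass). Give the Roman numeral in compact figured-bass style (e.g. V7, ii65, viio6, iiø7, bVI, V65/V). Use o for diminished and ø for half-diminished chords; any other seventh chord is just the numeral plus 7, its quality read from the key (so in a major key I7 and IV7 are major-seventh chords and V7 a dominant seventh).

Stacked in thirds the chord is C#-E-G-B: a half-diminished seventh chord on C#.
C# is scale degree 7 in D major, and a half-diminished seventh chord on that degree is written viiø7.

viiø7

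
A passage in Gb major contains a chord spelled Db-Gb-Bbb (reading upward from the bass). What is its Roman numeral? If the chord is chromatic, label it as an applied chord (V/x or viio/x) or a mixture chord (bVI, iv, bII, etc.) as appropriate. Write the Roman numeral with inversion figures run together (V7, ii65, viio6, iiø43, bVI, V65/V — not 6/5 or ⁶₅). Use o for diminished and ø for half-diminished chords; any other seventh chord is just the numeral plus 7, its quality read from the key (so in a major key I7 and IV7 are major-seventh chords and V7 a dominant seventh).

Stacked in thirds the chord is Gb-Bbb-Db: a minor triad on Gb.
Gb is the first degree of Gb major. This is the minor tonic, borrowed from the parallel minor.
With Db in the bass the chord is in second inversion, so the figured bass is 64.

i64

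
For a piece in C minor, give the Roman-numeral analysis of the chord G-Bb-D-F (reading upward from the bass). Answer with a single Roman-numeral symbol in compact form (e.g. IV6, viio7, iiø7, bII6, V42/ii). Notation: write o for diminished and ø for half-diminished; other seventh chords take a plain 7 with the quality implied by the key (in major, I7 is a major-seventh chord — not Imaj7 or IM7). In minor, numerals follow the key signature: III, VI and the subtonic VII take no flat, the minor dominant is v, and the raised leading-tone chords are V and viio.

v7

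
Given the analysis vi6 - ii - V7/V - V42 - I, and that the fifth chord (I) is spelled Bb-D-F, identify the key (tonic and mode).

The anchor chord is a major triad on Bb, labeled I.
If Bb is scale degree 1 and the mode makes that degree carry a major triad, the tonic is Bb and the mode is major.

Bb major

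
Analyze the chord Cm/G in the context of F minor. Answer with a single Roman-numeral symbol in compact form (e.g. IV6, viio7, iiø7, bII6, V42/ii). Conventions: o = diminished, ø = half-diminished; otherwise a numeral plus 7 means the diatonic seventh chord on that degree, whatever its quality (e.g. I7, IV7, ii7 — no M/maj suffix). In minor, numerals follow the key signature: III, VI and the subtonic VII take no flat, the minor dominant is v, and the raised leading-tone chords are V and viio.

Stacked in thirds the chord is C-Eb-G: a minor triad on C.
In F minor, C is the dominant; the diatonic minor triad there is v.
With G in the bass the chord is in second inversion, so the figured bass is 64.

v64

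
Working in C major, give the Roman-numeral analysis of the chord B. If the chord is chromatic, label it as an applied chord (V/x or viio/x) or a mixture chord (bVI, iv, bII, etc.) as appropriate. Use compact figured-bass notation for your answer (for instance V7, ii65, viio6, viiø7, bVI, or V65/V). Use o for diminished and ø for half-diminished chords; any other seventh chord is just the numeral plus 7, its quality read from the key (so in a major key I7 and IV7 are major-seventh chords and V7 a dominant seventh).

V/iii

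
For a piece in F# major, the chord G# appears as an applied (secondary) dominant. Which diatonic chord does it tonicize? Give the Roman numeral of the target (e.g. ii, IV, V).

The chord is a major triad on G#.
A dominant resolves down a perfect fifth: G# → C#. In F# major, C# is scale degree 5, i.e. V.

V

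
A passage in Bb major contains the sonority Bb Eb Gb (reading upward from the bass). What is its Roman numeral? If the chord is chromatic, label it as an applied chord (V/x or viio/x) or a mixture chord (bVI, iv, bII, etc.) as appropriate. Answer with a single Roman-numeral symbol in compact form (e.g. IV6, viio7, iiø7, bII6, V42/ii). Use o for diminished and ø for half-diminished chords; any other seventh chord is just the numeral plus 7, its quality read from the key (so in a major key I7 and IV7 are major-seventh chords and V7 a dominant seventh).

Stacked in thirds the chord is Eb-Gb-Bb: a minor triad on Eb.
Eb is the fourth degree of Bb major. This is the minor subdominant, borrowed from the parallel minor.
With Bb in the bass the chord is in second inversion, so the figured bass is 64.

iv64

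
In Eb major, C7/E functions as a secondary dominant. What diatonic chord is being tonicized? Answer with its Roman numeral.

The chord is a dominant seventh chord on C.
A dominant resolves down a perfect fifth: C → F. In Eb major, F is scale degree 2, i.e. ii.

ii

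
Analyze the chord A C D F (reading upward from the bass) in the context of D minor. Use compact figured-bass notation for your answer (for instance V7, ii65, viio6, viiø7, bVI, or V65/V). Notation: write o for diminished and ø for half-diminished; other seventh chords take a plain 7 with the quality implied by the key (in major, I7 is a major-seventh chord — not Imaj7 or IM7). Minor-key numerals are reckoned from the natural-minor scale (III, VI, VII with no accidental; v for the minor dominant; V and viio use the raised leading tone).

i43

Stacked in thirds the chord is D-F-A-C: a minor seventh chord on D.
In D minor, D is the tonic; the diatonic minor seventh chord there is i7.
With A in the bass the chord is in second inversion, so the figured bass is 43.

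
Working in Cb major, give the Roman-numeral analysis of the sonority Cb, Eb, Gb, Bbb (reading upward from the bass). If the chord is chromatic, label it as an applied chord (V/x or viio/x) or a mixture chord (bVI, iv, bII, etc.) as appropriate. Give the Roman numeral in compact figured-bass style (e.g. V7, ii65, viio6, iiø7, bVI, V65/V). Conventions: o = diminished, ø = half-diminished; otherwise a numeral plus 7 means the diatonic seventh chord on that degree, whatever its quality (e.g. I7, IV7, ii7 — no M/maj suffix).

V7/IV

Stacked in thirds the chord is Cb-Eb-Gb-Bbb: a dominant seventh chord on Cb.
Cb is not a diatonic chord root with this quality in Cb major, but it lies a perfect fifth above Fb (IV), so the chord functions as an applied dominant of IV.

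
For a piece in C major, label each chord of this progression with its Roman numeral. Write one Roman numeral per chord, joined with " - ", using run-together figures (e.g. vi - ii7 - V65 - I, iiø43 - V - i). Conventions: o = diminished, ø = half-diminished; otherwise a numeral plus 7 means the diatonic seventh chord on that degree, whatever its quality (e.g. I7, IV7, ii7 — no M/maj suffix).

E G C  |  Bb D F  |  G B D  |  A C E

I6 - bVII - V - vi

E-G-C: root C is the tonic; major triad there is I6.
Bb-D-F: major triad on Bb — chromatic; bVII (borrowed from the parallel minor).
G-B-D: root G is the dominant; major triad there is V.
A-C-E: root A is the submediant; minor triad there is vi.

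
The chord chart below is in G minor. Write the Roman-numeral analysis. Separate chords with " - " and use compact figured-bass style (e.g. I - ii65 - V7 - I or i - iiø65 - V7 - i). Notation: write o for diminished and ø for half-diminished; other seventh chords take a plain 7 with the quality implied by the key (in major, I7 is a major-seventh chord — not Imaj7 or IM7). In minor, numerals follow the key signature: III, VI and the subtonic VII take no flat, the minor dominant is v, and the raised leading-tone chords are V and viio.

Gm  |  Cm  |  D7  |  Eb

Gm: root G is the tonic; minor triad there is i.
Cm: root C is the subdominant; minor triad there is iv.
D7: dominant seventh chord on D = scale degree 5 → V7.
Eb: root Eb is the submediant; major triad there is VI.

i - iv - V7 - VI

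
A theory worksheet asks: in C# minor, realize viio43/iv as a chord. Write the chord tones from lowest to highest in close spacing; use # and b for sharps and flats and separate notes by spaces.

B D E# G#

The slash marks an applied leading-tone chord: viio of iv. In C# minor, iv is F#, so the leading tone to it is E#, a half step below.
Building a fully diminished seventh chord on E# gives E#-G#-B-D.
The figured bass 43 indicates second inversion, placing the fifth (B) in the bass: B-D-E#-G#.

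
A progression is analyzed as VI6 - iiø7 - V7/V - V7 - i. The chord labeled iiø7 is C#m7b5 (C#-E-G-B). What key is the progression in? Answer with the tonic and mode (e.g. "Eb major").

B minor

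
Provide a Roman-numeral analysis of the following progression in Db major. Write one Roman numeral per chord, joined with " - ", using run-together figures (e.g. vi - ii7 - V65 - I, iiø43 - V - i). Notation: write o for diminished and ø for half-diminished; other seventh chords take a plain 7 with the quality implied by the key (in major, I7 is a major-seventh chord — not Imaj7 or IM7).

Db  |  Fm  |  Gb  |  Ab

I - iii - IV - V

Db: major triad on Db = scale degree 1 → I.
Fm: root F is the mediant; minor triad there is iii.
Gb has root Gb, degree 4 in Db major, so IV.
Ab: major triad on Ab = scale degree 5 → V.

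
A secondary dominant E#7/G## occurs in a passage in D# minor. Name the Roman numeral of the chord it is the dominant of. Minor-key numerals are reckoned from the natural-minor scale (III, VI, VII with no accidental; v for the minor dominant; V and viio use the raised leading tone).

V

The chord is a dominant seventh chord on E#.
A dominant resolves down a perfect fifth: E# → A#. In D# minor, A# is scale degree 5, i.e. V.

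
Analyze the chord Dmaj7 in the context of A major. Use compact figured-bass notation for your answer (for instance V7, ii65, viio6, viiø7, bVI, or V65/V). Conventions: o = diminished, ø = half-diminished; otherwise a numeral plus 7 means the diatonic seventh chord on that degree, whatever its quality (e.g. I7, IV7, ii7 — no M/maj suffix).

IV7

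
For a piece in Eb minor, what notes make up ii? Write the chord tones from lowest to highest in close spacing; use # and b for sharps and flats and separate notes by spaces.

F Ab C

Scale degree 2 in Eb minor is F; here the chord built on it is altered to a minor triad. ii is the minor supertonic, borrowed from the parallel major (the Dorian ii).
So the chord is F-Ab-C, a minor triad.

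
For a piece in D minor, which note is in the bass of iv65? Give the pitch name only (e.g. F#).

Bb

iv in D minor has root G; the chord is G-Bb-D-F.
The figure 65 means first inversion — the third is in the bass.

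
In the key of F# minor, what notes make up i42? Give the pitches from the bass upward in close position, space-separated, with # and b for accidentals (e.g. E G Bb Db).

E F# A C#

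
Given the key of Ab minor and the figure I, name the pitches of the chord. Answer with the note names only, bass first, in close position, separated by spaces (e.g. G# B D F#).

Ab C Eb

I is the major tonic (Picardy third), borrowed from the parallel major. In Ab minor that root is Ab.
So the chord is Ab-C-Eb.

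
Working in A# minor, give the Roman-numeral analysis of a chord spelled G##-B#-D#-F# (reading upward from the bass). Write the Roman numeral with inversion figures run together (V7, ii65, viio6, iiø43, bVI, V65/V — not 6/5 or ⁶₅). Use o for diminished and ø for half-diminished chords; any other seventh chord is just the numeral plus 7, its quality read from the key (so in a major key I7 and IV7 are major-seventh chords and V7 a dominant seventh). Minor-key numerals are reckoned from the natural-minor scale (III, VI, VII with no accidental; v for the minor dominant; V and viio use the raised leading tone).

Stacked in thirds the chord is G##-B#-D#-F#: a fully diminished seventh chord on G##.
In A# minor, G## is the leading tone; the diatonic fully diminished seventh chord there is viio7.

viio7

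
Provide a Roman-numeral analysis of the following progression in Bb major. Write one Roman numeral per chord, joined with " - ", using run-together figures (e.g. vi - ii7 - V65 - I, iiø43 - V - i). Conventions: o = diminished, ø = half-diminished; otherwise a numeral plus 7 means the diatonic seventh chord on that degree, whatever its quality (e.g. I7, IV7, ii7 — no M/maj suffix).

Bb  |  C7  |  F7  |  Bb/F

I - V7/V - V7 - I64

Bb: root Bb is the tonic; major triad there is I.
C7 is the secondary dominant of V (dominant seventh chord on C): V7/V.
F7 has root F, degree 5 in Bb major, so V7.
Bb/F has root Bb, degree 1 in Bb major, so I64.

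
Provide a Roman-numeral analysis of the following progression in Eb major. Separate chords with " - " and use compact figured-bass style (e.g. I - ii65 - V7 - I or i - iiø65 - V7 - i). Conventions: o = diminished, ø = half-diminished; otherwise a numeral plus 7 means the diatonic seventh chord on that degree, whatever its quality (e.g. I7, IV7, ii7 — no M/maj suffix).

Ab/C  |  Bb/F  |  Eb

IV6 - V64 - I

Ab/C: major triad on Ab = scale degree 4 → IV6.
Bb/F has root Bb, degree 5 in Eb major, so V64.
Eb: root Eb is the tonic; major triad there is I.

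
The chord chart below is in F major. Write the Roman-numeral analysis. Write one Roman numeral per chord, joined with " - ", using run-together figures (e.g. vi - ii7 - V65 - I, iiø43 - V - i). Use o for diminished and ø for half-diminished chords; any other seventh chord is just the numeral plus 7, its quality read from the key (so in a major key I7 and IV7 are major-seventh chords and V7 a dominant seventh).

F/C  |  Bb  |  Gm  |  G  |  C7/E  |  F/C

I64 - IV - ii - V/V - V65 - I64

F/C: root F is the tonic; major triad there is I64.
Bb has root Bb, degree 4 in F major, so IV.
Gm: root G is the supertonic; minor triad there is ii.
G: a major triad on G, the applied dominant of V → V/V.
C7/E: dominant seventh chord on C = scale degree 5 → V65.
F/C: root F is the tonic; major triad there is I64.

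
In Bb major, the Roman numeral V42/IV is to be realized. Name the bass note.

Ab

The applied chord V42/IV is rooted on Bb: Bb-D-F-Ab.
The figure 42 means third inversion — the seventh is in the bass.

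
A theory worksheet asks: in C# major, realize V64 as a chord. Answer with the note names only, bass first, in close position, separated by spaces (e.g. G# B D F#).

D# G# B#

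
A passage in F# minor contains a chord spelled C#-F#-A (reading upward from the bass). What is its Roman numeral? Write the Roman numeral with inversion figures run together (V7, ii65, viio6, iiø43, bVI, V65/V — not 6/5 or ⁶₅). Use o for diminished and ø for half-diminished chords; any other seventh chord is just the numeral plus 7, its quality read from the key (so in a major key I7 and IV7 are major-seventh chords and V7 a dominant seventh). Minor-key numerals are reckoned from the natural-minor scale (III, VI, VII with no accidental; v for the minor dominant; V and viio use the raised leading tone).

i64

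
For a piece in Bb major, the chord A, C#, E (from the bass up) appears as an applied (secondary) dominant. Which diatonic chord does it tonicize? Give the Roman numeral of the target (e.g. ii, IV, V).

The chord is a major triad on A.
A dominant resolves down a perfect fifth: A → D. In Bb major, D is scale degree 3, i.e. iii.

iii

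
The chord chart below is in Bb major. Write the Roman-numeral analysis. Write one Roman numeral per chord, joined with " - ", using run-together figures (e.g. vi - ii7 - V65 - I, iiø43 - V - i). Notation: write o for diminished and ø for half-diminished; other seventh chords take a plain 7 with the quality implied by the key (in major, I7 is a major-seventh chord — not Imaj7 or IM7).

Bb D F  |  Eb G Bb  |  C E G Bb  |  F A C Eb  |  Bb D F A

Bb-D-F has root Bb, degree 1 in Bb major, so I.
Eb-G-Bb: root Eb is the subdominant; major triad there is IV.
C-E-G-Bb is the secondary dominant of V (dominant seventh chord on C): V7/V.
F-A-C-Eb: root F is the dominant; dominant seventh chord there is V7.
Bb-D-F-A: major seventh chord on Bb = scale degree 1 → I7.

I - IV - V7/V - V7 - I7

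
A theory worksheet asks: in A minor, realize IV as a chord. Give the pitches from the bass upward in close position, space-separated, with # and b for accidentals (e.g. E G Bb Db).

D F# A

IV is the major subdominant, borrowed from the parallel major. In A minor that root is D.
So the chord is D-F#-A.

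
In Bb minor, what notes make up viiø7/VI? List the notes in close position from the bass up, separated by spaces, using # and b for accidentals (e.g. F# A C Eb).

viiø7/VI is a secondary leading-tone chord. The target VI is Gb in Bb minor; the applied chord is rooted a semitone below, on F.
Building a half-diminished seventh chord on F gives F-Ab-Cb-Eb.

F Ab Cb Eb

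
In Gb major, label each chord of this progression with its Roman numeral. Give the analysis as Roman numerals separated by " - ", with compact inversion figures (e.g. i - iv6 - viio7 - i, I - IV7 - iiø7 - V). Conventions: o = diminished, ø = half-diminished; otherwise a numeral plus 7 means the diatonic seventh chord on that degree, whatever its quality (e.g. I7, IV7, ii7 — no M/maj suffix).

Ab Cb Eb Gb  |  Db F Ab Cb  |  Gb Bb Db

ii7 - V7 - I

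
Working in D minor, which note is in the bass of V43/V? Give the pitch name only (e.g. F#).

B

The applied chord V43/V is rooted on E: E-G#-B-D.
The figure 43 means second inversion — the fifth is in the bass.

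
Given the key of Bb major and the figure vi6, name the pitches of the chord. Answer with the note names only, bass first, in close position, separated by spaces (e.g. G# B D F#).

The numeral's case and figure indicate a minor triad. In Bb major its root, the submediant, is G.
That chord is spelled G-Bb-D.
With the 6 figure the chord is in first inversion; from the bass Bb upward in close position it reads Bb-D-G.

Bb D G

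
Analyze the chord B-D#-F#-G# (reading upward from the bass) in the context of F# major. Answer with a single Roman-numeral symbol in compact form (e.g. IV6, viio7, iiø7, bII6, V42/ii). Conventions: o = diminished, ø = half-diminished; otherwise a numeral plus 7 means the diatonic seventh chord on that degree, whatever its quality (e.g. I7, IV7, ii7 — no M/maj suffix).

The pitches G#-B-D#-F# form a minor seventh chord rooted on G#.
G# is scale degree 2 in F# major, and a minor seventh chord on that degree is written ii7.
With B in the bass the chord is in first inversion, so the figured bass is 65.

ii65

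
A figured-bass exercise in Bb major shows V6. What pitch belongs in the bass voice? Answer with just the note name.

A

V in Bb major has root F; the chord is F-A-C.
The figure 6 means first inversion — the third is in the bass.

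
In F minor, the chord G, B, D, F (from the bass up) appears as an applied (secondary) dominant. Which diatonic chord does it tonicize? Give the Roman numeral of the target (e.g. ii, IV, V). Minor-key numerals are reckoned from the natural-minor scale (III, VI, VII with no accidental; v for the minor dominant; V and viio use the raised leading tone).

V

The chord is a dominant seventh chord on G.
A dominant resolves down a perfect fifth: G → C. In F minor, C is scale degree 5, i.e. V.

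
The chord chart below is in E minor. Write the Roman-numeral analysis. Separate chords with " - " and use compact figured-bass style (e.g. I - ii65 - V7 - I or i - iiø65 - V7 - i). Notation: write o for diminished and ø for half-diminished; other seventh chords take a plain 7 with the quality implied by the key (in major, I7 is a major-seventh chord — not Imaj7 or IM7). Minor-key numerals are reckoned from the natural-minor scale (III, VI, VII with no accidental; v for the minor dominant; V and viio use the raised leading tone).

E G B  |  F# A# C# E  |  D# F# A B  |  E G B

i - V7/V - V65 - i

E-G-B has root E, degree 1 in E minor, so i.
F#-A#-C#-E is the secondary dominant of V (dominant seventh chord on F#): V7/V.
D#-F#-A-B has root B, degree 5 in E minor, so V65.
E-G-B: root E is the tonic; minor triad there is i.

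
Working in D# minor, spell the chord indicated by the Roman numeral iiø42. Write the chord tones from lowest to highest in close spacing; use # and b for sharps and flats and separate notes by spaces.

The numeral's case and figure indicate a half-diminished seventh chord. In D# minor its root, scale degree 2, is E#.
That chord is spelled E#-G#-B-D#.
The figured bass 42 indicates third inversion, placing the seventh (D#) in the bass: D#-E#-G#-B.

D# E# G# B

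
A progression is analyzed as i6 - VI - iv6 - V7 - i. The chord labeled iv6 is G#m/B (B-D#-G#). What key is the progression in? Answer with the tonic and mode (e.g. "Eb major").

iv6 is given as B-D#-G# — a minor triad with root G#.
Counting down 3 scale steps from G# places the tonic on D#; a minor triad on degree 4 is diatonic only in minor.

D# minor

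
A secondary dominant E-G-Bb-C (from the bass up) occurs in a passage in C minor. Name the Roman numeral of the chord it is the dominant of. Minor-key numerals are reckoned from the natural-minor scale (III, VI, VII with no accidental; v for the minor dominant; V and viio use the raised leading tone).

The chord is a dominant seventh chord on C.
A dominant resolves down a perfect fifth: C → F. In C minor, F is scale degree 4, i.e. iv.

iv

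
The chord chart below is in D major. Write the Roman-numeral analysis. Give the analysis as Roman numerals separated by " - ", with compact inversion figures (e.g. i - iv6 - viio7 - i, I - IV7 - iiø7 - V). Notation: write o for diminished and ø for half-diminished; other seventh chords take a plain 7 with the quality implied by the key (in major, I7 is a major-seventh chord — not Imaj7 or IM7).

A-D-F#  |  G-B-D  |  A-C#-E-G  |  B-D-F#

I64 - IV - V7 - vi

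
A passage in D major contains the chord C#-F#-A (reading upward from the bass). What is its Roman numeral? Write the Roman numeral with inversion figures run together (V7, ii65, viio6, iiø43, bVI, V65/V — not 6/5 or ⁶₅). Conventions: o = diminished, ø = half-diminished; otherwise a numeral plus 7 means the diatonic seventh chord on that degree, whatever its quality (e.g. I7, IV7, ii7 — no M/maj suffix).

iii64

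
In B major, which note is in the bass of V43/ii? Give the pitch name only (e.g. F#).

The applied chord V43/ii is rooted on G#: G#-B#-D#-F#.
The figure 43 means second inversion — the fifth is in the bass.

D#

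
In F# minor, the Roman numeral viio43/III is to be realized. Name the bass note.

The applied chord viio43/III is rooted on G#: G#-B-D-F.
The figure 43 means second inversion — the fifth is in the bass.

D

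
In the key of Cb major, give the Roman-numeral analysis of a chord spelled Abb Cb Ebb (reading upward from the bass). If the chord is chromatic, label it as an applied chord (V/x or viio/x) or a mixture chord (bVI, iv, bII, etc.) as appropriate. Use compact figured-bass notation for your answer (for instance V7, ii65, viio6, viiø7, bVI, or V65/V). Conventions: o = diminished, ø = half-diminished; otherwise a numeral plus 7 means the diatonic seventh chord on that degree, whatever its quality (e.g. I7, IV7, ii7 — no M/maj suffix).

bVI

The pitches Abb-Cb-Ebb form a major triad rooted on Abb.
Abb is the lowered sixth degree of Cb major (diatonic 6 would be Ab). This is a major triad on the lowered sixth degree, borrowed from the parallel minor.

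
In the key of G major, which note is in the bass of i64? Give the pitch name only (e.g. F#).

D

i in G major has root G; the chord is G-Bb-D.
The figure 64 means second inversion — the fifth is in the bass.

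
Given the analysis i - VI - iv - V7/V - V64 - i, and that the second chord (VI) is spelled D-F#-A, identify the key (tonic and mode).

F# minor

VI is given as D-F#-A — a major triad with root D.
Counting down 5 scale steps from D places the tonic on F#; a major triad on degree 6 is diatonic only in minor.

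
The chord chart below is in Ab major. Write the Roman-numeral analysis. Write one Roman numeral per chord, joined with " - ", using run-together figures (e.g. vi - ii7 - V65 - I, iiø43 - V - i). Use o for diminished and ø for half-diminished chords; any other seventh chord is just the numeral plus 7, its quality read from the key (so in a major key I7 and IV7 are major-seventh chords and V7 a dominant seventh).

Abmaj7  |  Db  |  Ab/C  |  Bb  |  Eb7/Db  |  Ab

I7 - IV - I6 - V/V - V42 - I

Abmaj7: root Ab is the tonic; major seventh chord there is I7.
Db: major triad on Db = scale degree 4 → IV.
Ab/C: root Ab is the tonic; major triad there is I6.
Bb is the secondary dominant of V (major triad on Bb): V/V.
Eb7/Db: root Eb is the dominant; dominant seventh chord there is V42.
Ab: major triad on Ab = scale degree 1 → I.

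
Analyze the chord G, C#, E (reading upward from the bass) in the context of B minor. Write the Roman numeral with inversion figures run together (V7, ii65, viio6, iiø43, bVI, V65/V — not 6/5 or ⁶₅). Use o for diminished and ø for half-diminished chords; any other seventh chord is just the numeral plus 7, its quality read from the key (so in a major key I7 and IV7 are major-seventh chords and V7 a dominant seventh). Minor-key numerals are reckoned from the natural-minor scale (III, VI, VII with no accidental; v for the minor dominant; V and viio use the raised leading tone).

iio64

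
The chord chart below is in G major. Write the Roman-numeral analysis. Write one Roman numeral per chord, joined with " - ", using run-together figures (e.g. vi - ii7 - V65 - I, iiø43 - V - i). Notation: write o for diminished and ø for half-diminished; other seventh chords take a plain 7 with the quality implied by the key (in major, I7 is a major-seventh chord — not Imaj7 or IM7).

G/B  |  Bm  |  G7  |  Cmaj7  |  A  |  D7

I6 - iii - V7/IV - IV7 - V/V - V7

G/B has root G, degree 1 in G major, so I6.
Bm: root B is the mediant; minor triad there is iii.
G7: chromatic; G is V of IV, so V7/IV.
Cmaj7 has root C, degree 4 in G major, so IV7.
A: a major triad on A, the applied dominant of V → V/V.
D7: dominant seventh chord on D = scale degree 5 → V7.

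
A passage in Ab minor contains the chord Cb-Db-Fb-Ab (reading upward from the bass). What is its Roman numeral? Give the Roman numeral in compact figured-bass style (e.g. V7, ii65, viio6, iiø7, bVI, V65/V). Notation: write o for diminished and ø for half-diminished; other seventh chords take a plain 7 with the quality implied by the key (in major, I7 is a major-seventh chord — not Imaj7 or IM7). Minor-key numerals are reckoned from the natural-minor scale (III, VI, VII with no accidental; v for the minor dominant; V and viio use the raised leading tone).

iv42

Stacked in thirds the chord is Db-Fb-Ab-Cb: a minor seventh chord on Db.
Db is scale degree 4 in Ab minor, and a minor seventh chord on that degree is written iv7.
With Cb in the bass the chord is in third inversion, so the figured bass is 42.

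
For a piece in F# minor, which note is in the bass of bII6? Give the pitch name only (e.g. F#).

B

bII in F# minor has root G; the chord is G-B-D.
The figure 6 means first inversion — the third is in the bass.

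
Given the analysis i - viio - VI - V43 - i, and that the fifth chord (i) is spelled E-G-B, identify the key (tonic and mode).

The chord Em is a minor triad rooted on E; its label is i.
If E is scale degree 1 and the mode makes that degree carry a minor triad, the tonic is E and the mode is minor.

E minor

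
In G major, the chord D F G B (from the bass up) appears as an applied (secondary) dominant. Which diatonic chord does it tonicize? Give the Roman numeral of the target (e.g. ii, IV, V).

IV

The chord is a dominant seventh chord on G.
A dominant resolves down a perfect fifth: G → C. In G major, C is scale degree 4, i.e. IV.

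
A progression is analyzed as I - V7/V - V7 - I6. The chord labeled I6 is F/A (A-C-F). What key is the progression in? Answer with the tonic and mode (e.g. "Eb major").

The chord F/A is a major triad rooted on F; its label is I6.
If F is scale degree 1 and the mode makes that degree carry a major triad, the tonic is F and the mode is major.

F major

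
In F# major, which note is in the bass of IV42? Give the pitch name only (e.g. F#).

A#

IV in F# major has root B; the chord is B-D#-F#-A#.
The figure 42 means third inversion — the seventh is in the bass.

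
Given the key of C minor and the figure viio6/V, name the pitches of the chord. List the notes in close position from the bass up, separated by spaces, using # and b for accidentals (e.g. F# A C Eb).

The slash marks an applied leading-tone chord: viio of V. In C minor, V is G, so the leading tone to it is F#, a half step below.
Building a diminished triad on F# gives F#-A-C.
The figured bass 6 indicates first inversion, placing the third (A) in the bass: A-C-F#.

A C F#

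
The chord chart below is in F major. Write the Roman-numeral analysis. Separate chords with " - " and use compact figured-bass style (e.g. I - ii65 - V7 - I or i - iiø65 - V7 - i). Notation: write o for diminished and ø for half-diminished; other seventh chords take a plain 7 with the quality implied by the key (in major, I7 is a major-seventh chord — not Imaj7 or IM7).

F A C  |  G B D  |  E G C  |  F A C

I - V/V - V6 - I

F-A-C: major triad on F = scale degree 1 → I.
G-B-D is the secondary dominant of V (major triad on G): V/V.
E-G-C has root C, degree 5 in F major, so V6.
F-A-C: major triad on F = scale degree 1 → I.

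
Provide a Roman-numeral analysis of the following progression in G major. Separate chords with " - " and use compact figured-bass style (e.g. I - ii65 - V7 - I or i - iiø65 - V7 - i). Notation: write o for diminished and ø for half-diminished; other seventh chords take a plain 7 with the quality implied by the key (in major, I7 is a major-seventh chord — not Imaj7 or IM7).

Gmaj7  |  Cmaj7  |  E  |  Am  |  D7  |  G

Gmaj7: root G is the tonic; major seventh chord there is I7.
Cmaj7: major seventh chord on C = scale degree 4 → IV7.
E is the secondary dominant of ii (major triad on E): V/ii.
Am has root A, degree 2 in G major, so ii.
D7: root D is the dominant; dominant seventh chord there is V7.
G: major triad on G = scale degree 1 → I.

I7 - IV7 - V/ii - ii - V7 - I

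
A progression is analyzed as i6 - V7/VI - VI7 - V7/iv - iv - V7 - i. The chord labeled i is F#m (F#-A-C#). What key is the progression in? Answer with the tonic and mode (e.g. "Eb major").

F# minor

The anchor chord is a minor triad on F#, labeled i.
If F# is scale degree 1 and the mode makes that degree carry a minor triad, the tonic is F# and the mode is minor.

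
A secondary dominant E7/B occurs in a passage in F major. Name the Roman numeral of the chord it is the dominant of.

iii

The chord is a dominant seventh chord on E.
A dominant resolves down a perfect fifth: E → A. In F major, A is scale degree 3, i.e. iii.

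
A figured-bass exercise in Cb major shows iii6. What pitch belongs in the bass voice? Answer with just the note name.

iii in Cb major has root Eb; the chord is Eb-Gb-Bb.
The figure 6 means first inversion — the third is in the bass.

Gb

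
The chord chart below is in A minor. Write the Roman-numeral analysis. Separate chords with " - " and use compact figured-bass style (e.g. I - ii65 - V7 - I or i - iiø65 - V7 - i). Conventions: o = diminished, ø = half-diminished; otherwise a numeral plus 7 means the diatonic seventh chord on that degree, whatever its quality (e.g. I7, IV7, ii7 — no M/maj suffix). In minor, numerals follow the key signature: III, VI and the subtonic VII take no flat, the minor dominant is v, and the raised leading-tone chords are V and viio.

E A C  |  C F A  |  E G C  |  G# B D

i64 - VI64 - III6 - viio

E-A-C has root A, degree 1 in A minor, so i64.
C-F-A: root F is the submediant; major triad there is VI64.
E-G-C: root C is the mediant; major triad there is III6.
G#-B-D has root G#, degree 7 in A minor, so viio.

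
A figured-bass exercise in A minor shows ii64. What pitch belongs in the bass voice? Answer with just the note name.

F#

ii in A minor has root B; the chord is B-D-F#.
The figure 64 means second inversion — the fifth is in the bass.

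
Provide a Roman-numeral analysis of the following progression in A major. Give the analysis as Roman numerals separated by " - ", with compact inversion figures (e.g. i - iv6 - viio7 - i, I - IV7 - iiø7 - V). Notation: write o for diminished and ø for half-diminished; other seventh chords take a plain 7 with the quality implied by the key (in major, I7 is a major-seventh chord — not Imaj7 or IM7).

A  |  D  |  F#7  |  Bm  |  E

I - IV - V7/ii - ii - V

A has root A, degree 1 in A major, so I.
D: major triad on D = scale degree 4 → IV.
F#7 is the secondary dominant of ii (dominant seventh chord on F#): V7/ii.
Bm: minor triad on B = scale degree 2 → ii.
E: major triad on E = scale degree 5 → V.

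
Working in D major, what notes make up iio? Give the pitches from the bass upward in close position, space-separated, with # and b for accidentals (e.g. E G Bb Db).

E G Bb

Scale degree 2 in D major is E; here the chord built on it is altered to a diminished triad. iio is the diminished supertonic triad, borrowed from the parallel minor.
So the chord is E-G-Bb, a diminished triad.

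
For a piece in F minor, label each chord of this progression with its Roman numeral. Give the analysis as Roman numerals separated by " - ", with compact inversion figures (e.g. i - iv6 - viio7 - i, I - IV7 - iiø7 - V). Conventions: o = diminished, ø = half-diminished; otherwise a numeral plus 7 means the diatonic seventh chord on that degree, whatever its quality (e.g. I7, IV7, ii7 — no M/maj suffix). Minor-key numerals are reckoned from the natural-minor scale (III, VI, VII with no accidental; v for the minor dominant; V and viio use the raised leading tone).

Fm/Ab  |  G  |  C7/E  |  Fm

i6 - V/V - V65 - i

Fm/Ab has root F, degree 1 in F minor, so i6.
G is the secondary dominant of V (major triad on G): V/V.
C7/E has root C, degree 5 in F minor, so V65.
Fm: root F is the tonic; minor triad there is i.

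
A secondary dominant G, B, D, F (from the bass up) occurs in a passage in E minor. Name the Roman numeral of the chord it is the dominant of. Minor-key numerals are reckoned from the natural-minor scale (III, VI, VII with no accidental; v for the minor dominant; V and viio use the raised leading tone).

The chord is a dominant seventh chord on G.
A dominant resolves down a perfect fifth: G → C. In E minor, C is scale degree 6, i.e. VI.

VI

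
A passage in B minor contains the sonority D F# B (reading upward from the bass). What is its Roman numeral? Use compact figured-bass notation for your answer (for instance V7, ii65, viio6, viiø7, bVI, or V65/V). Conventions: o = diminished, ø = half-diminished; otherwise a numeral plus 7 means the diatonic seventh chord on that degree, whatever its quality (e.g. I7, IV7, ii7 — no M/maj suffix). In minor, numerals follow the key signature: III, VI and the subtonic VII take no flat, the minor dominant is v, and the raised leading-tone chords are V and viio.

i6

The pitches B-D-F# form a minor triad rooted on B.
In B minor, B is the tonic; the diatonic minor triad there is i.
With D in the bass the chord is in first inversion, so the figured bass is 6.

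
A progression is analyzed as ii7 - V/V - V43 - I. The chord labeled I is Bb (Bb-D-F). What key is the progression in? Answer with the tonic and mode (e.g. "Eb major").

Bb major

The anchor chord is a major triad on Bb, labeled I.
If Bb is scale degree 1 and the mode makes that degree carry a major triad, the tonic is Bb and the mode is major.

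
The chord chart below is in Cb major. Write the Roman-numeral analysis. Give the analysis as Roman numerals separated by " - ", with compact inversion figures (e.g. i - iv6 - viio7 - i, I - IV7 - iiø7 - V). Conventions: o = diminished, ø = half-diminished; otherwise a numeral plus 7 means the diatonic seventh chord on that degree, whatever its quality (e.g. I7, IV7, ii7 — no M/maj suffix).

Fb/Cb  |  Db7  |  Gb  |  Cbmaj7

IV64 - V7/V - V - I7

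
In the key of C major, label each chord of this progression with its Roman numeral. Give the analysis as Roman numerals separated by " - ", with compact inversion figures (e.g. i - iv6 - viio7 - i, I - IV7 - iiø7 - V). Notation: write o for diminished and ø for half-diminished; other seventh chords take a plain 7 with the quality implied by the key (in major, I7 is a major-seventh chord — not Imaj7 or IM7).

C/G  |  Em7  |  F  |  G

I64 - iii7 - IV - V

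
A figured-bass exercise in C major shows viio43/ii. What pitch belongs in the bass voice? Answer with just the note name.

G

The applied chord viio43/ii is rooted on C#: C#-E-G-Bb.
The figure 43 means second inversion — the fifth is in the bass.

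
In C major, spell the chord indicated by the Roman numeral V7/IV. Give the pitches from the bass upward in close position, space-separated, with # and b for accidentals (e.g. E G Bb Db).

C E G Bb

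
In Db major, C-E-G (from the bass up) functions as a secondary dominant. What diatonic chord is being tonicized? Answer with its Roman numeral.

iii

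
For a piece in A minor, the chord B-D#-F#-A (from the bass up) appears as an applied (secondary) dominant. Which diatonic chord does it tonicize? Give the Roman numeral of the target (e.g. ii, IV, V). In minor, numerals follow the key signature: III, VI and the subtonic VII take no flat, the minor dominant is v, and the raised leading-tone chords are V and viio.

The chord is a dominant seventh chord on B.
A dominant resolves down a perfect fifth: B → E. In A minor, E is scale degree 5, i.e. V.

V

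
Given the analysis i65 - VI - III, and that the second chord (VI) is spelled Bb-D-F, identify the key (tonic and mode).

VI is given as Bb-D-F — a major triad with root Bb.
VI on Bb implies Bb is the submediant; that puts the tonic at D, and the uppercase numeral fits minor mode.

D minor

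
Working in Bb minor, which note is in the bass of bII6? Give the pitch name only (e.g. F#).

Eb

bII in Bb minor has root Cb; the chord is Cb-Eb-Gb.
The figure 6 means first inversion — the third is in the bass.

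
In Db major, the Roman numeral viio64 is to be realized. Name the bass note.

Gb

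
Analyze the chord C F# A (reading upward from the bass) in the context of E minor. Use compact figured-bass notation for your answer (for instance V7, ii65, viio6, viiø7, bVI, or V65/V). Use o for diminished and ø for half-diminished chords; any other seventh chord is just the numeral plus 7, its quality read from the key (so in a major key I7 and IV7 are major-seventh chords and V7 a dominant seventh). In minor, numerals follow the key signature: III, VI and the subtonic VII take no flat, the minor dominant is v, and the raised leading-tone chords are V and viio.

Stacked in thirds the chord is F#-A-C: a diminished triad on F#.
F# is scale degree 2 in E minor, and a diminished triad on that degree is written iio.
With C in the bass the chord is in second inversion, so the figured bass is 64.

iio64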